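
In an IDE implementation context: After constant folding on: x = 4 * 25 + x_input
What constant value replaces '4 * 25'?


Identifying constant sub-expression:
  Original: x = 4 * 25 + x_input
  4 and 25 are both compile-time constants
  Evaluating: 4 * 25 = 100
  After folding: x = 100 + x_input

100


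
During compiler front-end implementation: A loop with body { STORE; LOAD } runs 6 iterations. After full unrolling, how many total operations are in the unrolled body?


Loop body operations: STORE, LOAD (2 ops per iteration)
Unrolling 6 iterations:
  Iteration 1: STORE, LOAD (2 ops)
  Iteration 2: STORE, LOAD (2 ops)
  Iteration 3: STORE, LOAD (2 ops)
  Iteration 4: STORE, LOAD (2 ops)
  Iteration 5: STORE, LOAD (2 ops)
  Iteration 6: STORE, LOAD (2 ops)
Total: 6 iterations * 2 ops/iter = 12 operations

12


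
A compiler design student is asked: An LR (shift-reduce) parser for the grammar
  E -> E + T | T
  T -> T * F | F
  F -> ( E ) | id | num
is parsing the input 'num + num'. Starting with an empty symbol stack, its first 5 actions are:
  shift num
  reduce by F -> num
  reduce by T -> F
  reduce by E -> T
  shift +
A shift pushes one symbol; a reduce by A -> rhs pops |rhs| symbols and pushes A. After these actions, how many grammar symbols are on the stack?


Tracking the symbol stack through each action:
  Action 1: shift 'num' : push -> stack = [num] (size 1)
  Action 2: reduce by F -> num : pop 1, push F -> stack = [F] (size 1)
  Action 3: reduce by T -> F : pop 1, push T -> stack = [T] (size 1)
  Action 4: reduce by E -> T : pop 1, push E -> stack = [E] (size 1)
  Action 5: shift '+' : push -> stack = [E, +] (size 2)
Final stack size: 2

2


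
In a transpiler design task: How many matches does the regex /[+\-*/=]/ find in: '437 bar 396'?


Pattern: /[+\-*/=]/ (operators)
Input: '437 bar 396'
Scanning for matches:
Total matches: 0

0


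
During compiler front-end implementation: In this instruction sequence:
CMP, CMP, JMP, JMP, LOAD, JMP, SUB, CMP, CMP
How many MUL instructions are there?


Scanning instruction sequence for MUL:
  Position 1: CMP
  Position 2: CMP
  Position 3: JMP
  Position 4: JMP
  Position 5: LOAD
  Position 6: JMP
  Position 7: SUB
  Position 8: CMP
  Position 9: CMP
Matches at positions: []
Total MUL count: 0

0


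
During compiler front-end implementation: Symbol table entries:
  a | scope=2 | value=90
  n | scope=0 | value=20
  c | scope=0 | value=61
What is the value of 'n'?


Searching symbol table for 'n':
  a | scope=2 | value=90
  n | scope=0 | value=20 <- MATCH
  c | scope=0 | value=61
Found 'n' at scope 0 with value 20

20


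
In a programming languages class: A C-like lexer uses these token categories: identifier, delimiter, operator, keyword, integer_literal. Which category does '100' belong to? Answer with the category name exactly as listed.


Token: '100'
Checking categories:
  identifier: no
  integer_literal: YES
  operator: no
  keyword: no
  delimiter: no
Category: integer_literal

integer_literal


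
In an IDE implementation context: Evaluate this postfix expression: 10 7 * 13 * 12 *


Processing tokens left to right:
Push 10, Push 7
Pop 10 and 7, compute 10 * 7 = 70, push 70
Push 13
Pop 70 and 13, compute 70 * 13 = 910, push 910
Push 12
Pop 910 and 12, compute 910 * 12 = 10920, push 10920
Stack result: 10920

10920


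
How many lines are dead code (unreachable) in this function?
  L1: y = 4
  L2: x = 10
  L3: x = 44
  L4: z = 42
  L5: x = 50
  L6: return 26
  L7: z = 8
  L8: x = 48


Analyzing control flow:
  L1: reachable (before return)
  L2: reachable (before return)
  L3: reachable (before return)
  L4: reachable (before return)
  L5: reachable (before return)
  L6: reachable (return statement)
  L7: DEAD (after return at L6)
  L8: DEAD (after return at L6)
Return at L6, total lines = 8
Dead lines: L7 through L8
Count: 2

2


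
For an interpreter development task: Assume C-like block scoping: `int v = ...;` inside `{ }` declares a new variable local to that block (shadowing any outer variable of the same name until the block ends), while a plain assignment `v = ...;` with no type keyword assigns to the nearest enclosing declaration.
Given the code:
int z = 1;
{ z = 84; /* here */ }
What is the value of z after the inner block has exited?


Analyzing scoping rules:
Outer scope: declares z = 1
Inner block: 'z = 84;' has no type keyword, so it is an assignment to the outer z (no shadowing)
The assignment changed the outer variable itself, so the new value persists after the block -> 84
Result: 84

84


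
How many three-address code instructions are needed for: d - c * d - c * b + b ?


Expression: d - c * d - c * b + b
Generating three-address code (respecting * over +/- precedence):
  Instruction 1: t1 = c * d
  Instruction 2: t2 = c * b
  Instruction 3: t3 = d - t1
  Instruction 4: t4 = t3 - t2
  Instruction 5: t5 = t4 + b
Total instructions: 5

5


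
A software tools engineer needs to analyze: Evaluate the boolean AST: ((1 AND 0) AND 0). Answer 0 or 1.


Step 1: Evaluate inner node
  1 AND 0 = 0
Step 2: Evaluate root node
  0 AND 0 = 0

0


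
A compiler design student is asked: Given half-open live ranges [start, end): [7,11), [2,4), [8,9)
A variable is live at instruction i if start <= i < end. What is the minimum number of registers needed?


Live ranges:
  Var0: [7, 11)
  Var1: [2, 4)
  Var2: [8, 9)
Sweep-line events (position, delta, active):
  pos=2 start -> active=1
  pos=4 end -> active=0
  pos=7 start -> active=1
  pos=8 start -> active=2
  pos=9 end -> active=1
  pos=11 end -> active=0
Maximum simultaneous active: 2
Minimum registers needed: 2

2


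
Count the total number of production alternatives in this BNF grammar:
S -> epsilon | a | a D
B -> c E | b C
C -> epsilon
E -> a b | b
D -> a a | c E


Counting alternatives per rule:
  S: 3 alternative(s)
  B: 2 alternative(s)
  C: 1 alternative(s)
  E: 2 alternative(s)
  D: 2 alternative(s)
Sum: 3 + 2 + 1 + 2 + 2 = 10

10


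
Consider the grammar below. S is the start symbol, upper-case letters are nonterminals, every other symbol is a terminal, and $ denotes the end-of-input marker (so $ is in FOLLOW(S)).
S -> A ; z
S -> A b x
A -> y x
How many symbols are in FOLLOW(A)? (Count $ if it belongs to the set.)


S is the start symbol and does not occur in any rule body, so FOLLOW(S) = {$}.
Examining every occurrence of A in a rule body:
  S -> A ; z : A is followed by terminal ';' -> add ';'
  S -> A b x : A is followed by terminal 'b' -> add 'b'
  A -> y x : A does not occur in the body -> contributes nothing
FOLLOW(A) = {;, b}
Count: 2

2


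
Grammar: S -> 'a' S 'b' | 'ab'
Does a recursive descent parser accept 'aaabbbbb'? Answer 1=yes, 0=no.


Grammar accepts strings of the form a^n b^n (n >= 1)
Word: 'aaabbbbb'
Counting: 3 a's and 5 b's
Check: 3 == 5? No
Mismatch: a-count != b-count
Rejected

0


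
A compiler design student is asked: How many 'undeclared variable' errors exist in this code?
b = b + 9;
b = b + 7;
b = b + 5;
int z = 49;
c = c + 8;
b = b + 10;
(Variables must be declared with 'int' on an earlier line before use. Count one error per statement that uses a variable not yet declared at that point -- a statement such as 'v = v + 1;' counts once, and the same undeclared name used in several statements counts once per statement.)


Scanning code line by line:
  Line 1: use 'b' -> ERROR (undeclared)
  Line 2: use 'b' -> ERROR (undeclared)
  Line 3: use 'b' -> ERROR (undeclared)
  Line 4: declare 'z' -> declared = ['z']
  Line 5: use 'c' -> ERROR (undeclared)
  Line 6: use 'b' -> ERROR (undeclared)
Total undeclared variable errors: 5

5


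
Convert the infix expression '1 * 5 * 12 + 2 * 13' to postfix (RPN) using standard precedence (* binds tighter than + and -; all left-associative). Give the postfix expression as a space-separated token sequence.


Applying the shunting-yard algorithm:
  Operand 1 -> output
  Push '*' onto operator stack -> op-stack: [*]
  Operand 5 -> output
  See '*' (prec 2); top '*' (prec 2) >= it -> pop '*' to output
  Push '*' onto operator stack -> op-stack: [*]
  Operand 12 -> output
  See '+' (prec 1); top '*' (prec 2) >= it -> pop '*' to output
  Push '+' onto operator stack -> op-stack: [+]
  Operand 2 -> output
  Push '*' onto operator stack -> op-stack: [+, *]
  Operand 13 -> output
  End of input: pop '*' to output
  End of input: pop '+' to output
Postfix result: 1 5 * 12 * 2 13 * +

1 5 * 12 * 2 13 * +


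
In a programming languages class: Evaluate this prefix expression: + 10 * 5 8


Parsing prefix expression: + 10 * 5 8
Step 1: Innermost operation '* 5 8'
  5 * 8 = 40
Step 2: Outer operation '+ 10 [40]'
  10 + 40 = 50

50


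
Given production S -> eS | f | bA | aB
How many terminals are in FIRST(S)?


Production: S -> eS | f | bA | aB
Examining each alternative for leading terminals:
  S -> eS : first terminal = 'e'
  S -> f : first terminal = 'f'
  S -> bA : first terminal = 'b'
  S -> aB : first terminal = 'a'
FIRST(S) = {a, b, e, f}
Count: 4

4


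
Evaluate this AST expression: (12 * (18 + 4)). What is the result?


Expression: (12 * (18 + 4))
Evaluating step by step:
  18 + 4 = 22
  12 * 22 = 264
Result: 264

264


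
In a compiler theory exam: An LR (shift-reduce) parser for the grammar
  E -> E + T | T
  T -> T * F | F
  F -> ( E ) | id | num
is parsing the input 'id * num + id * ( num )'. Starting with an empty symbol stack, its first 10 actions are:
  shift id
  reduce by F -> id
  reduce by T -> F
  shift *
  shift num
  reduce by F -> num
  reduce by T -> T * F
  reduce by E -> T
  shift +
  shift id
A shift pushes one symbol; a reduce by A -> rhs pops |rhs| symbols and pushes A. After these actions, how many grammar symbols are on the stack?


Tracking the symbol stack through each action:
  Action 1: shift 'id' : push -> stack = [id] (size 1)
  Action 2: reduce by F -> id : pop 1, push F -> stack = [F] (size 1)
  Action 3: reduce by T -> F : pop 1, push T -> stack = [T] (size 1)
  Action 4: shift '*' : push -> stack = [T, *] (size 2)
  Action 5: shift 'num' : push -> stack = [T, *, num] (size 3)
  Action 6: reduce by F -> num : pop 1, push F -> stack = [T, *, F] (size 3)
  Action 7: reduce by T -> T * F : pop 3, push T -> stack = [T] (size 1)
  Action 8: reduce by E -> T : pop 1, push E -> stack = [E] (size 1)
  Action 9: shift '+' : push -> stack = [E, +] (size 2)
  Action 10: shift 'id' : push -> stack = [E, +, id] (size 3)
Final stack size: 3

3


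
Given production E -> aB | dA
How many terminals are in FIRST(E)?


Production: E -> aB | dA
Examining each alternative for leading terminals:
  E -> aB : first terminal = 'a'
  E -> dA : first terminal = 'd'
FIRST(E) = {a, d}
Count: 2

2


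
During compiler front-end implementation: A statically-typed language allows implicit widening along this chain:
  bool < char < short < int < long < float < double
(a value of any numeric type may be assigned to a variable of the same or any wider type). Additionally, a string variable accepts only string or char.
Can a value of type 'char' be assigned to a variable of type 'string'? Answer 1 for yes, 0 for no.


Target variable type: string
Source value type: char
Rule: string accepts only {string, char}
  source 'char' in {string, char}? Yes
Result: 1

1


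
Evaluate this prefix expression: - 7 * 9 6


Parsing prefix expression: - 7 * 9 6
Step 1: Innermost operation '* 9 6'
  9 * 6 = 54
Step 2: Outer operation '- 7 [54]'
  7 - 54 = -47

-47


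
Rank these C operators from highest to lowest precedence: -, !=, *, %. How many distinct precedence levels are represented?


Looking up precedence for each operator:
  - -> precedence 5
  != -> precedence 3
  * -> precedence 6
  % -> precedence 6
Sorted highest to lowest: *, %, -, !=
Distinct precedence values: [6, 5, 3]
Number of distinct levels: 3

3


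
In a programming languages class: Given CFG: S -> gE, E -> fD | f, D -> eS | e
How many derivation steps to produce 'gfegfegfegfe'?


Grammar: S -> gE, E -> fD | f, D -> eS | e
Deriving 'gfegfegfegfe':
Step 1: S -> gE => gE
Step 2: E -> fD => gfD
Step 3: D -> eS => gfeS
Step 4: S -> gE => gfegE
Step 5: E -> fD => gfegfD
Step 6: D -> eS => gfegfeS
Step 7: S -> gE => gfegfegE
Step 8: E -> fD => gfegfegfD
Step 9: D -> eS => gfegfegfeS
Step 10: S -> gE => gfegfegfegE
Step 11: E -> fD => gfegfegfegfD
Step 12: D -> e => gfegfegfegfe
Total derivation steps: 12

12


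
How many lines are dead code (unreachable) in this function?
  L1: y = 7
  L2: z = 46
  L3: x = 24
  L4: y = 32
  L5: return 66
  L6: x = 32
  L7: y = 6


Analyzing control flow:
  L1: reachable (before return)
  L2: reachable (before return)
  L3: reachable (before return)
  L4: reachable (before return)
  L5: reachable (return statement)
  L6: DEAD (after return at L5)
  L7: DEAD (after return at L5)
Return at L5, total lines = 7
Dead lines: L6 through L7
Count: 2

2


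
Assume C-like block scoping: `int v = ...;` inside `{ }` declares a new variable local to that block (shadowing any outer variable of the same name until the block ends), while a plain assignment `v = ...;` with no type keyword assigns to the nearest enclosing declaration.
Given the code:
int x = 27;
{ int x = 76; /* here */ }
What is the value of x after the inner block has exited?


Analyzing scoping rules:
Outer scope: declares x = 27
Inner block: 'int x = 76;' declares a NEW x that shadows the outer one
When the block exits the inner x goes out of scope; the outer x was never modified -> 27
Result: 27

27


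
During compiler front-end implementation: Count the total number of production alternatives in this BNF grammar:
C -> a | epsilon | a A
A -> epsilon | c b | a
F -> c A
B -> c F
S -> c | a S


Counting alternatives per rule:
  C: 3 alternative(s)
  A: 3 alternative(s)
  F: 1 alternative(s)
  B: 1 alternative(s)
  S: 2 alternative(s)
Sum: 3 + 3 + 1 + 1 + 2 = 10

10


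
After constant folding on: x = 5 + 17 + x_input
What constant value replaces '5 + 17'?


Identifying constant sub-expression:
  Original: x = 5 + 17 + x_input
  5 and 17 are both compile-time constants
  Evaluating: 5 + 17 = 22
  After folding: x = 22 + x_input

22


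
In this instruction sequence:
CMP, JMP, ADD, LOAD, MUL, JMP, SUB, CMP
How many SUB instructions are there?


Scanning instruction sequence for SUB:
  Position 1: CMP
  Position 2: JMP
  Position 3: ADD
  Position 4: LOAD
  Position 5: MUL
  Position 6: JMP
  Position 7: SUB <- MATCH
  Position 8: CMP
Matches at positions: [7]
Total SUB count: 1

1


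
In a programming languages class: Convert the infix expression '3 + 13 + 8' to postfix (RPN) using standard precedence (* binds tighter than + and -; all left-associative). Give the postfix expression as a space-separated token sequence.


Applying the shunting-yard algorithm:
  Operand 3 -> output
  Push '+' onto operator stack -> op-stack: [+]
  Operand 13 -> output
  See '+' (prec 1); top '+' (prec 1) >= it -> pop '+' to output
  Push '+' onto operator stack -> op-stack: [+]
  Operand 8 -> output
  End of input: pop '+' to output
Postfix result: 3 13 + 8 +

3 13 + 8 +


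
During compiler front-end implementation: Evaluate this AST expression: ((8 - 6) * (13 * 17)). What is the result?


Expression: ((8 - 6) * (13 * 17))
Evaluating step by step:
  8 - 6 = 2
  13 * 17 = 221
  2 * 221 = 442
Result: 442

442


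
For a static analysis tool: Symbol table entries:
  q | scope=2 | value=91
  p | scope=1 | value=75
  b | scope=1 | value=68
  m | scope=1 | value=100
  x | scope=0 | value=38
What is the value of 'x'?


Searching symbol table for 'x':
  q | scope=2 | value=91
  p | scope=1 | value=75
  b | scope=1 | value=68
  m | scope=1 | value=100
  x | scope=0 | value=38 <- MATCH
Found 'x' at scope 0 with value 38

38


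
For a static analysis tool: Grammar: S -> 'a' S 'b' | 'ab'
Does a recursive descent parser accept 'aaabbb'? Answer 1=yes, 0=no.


Grammar accepts strings of the form a^n b^n (n >= 1)
Word: 'aaabbb'
Counting: 3 a's and 3 b's
Check: 3 == 3? Yes
Derivation (S -> aSb applied 2 time(s), then S -> ab): S => aSb => aaSbb => aaabbb
Accepted

1


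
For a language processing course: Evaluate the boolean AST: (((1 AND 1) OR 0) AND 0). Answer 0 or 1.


Step 1: Evaluate inner node
  1 AND 1 = 1
Step 2: Evaluate next node
  1 OR 0 = 1
Step 3: Evaluate root node
  1 AND 0 = 0

0


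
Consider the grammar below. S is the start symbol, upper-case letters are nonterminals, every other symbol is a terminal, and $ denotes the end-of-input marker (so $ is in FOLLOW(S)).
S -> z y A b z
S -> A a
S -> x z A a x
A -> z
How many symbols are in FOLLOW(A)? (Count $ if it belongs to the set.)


S is the start symbol and does not occur in any rule body, so FOLLOW(S) = {$}.
Examining every occurrence of A in a rule body:
  S -> z y A b z : A is followed by terminal 'b' -> add 'b'
  S -> A a : A is followed by terminal 'a' -> add 'a'
  S -> x z A a x : A is followed by terminal 'a' -> add 'a' (already in the set)
  A -> z : A does not occur in the body -> contributes nothing
FOLLOW(A) = {a, b}
Count: 2

2


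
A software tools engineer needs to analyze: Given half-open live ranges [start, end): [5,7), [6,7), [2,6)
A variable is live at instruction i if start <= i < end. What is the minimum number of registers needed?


Live ranges:
  Var0: [5, 7)
  Var1: [6, 7)
  Var2: [2, 6)
Sweep-line events (position, delta, active):
  pos=2 start -> active=1
  pos=5 start -> active=2
  pos=6 end -> active=1
  pos=6 start -> active=2
  pos=7 end -> active=1
  pos=7 end -> active=0
Maximum simultaneous active: 2
Minimum registers needed: 2

2


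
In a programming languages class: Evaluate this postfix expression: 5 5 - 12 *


Processing tokens left to right:
Push 5, Push 5
Pop 5 and 5, compute 5 - 5 = 0, push 0
Push 12
Pop 0 and 12, compute 0 * 12 = 0, push 0
Stack result: 0

0


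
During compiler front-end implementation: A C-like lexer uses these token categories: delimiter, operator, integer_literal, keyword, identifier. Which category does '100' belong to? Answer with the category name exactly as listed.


Token: '100'
Checking categories:
  identifier: no
  integer_literal: YES
  operator: no
  keyword: no
  delimiter: no
Category: integer_literal

integer_literal


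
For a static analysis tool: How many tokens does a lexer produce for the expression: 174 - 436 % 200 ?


Scanning '174 - 436 % 200'
Token 1: '174' -> integer_literal
Token 2: '-' -> operator
Token 3: '436' -> integer_literal
Token 4: '%' -> operator
Token 5: '200' -> integer_literal
Total tokens: 5

5


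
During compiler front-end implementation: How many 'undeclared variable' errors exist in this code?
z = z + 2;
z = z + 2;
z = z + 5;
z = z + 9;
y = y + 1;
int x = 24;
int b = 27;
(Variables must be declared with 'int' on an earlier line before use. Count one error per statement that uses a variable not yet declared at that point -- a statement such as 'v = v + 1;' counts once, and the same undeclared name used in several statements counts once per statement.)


Scanning code line by line:
  Line 1: use 'z' -> ERROR (undeclared)
  Line 2: use 'z' -> ERROR (undeclared)
  Line 3: use 'z' -> ERROR (undeclared)
  Line 4: use 'z' -> ERROR (undeclared)
  Line 5: use 'y' -> ERROR (undeclared)
  Line 6: declare 'x' -> declared = ['x']
  Line 7: declare 'b' -> declared = ['b', 'x']
Total undeclared variable errors: 5

5


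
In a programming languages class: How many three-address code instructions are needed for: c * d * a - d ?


Expression: c * d * a - d
Generating three-address code (respecting * over +/- precedence):
  Instruction 1: t1 = c * d
  Instruction 2: t2 = t1 * a
  Instruction 3: t3 = t2 - d
Total instructions: 3

3


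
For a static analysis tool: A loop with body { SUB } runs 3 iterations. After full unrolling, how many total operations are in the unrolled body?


Loop body operations: SUB (1 op per iteration)
Unrolling 3 iterations:
  Iteration 1: SUB (1 ops)
  Iteration 2: SUB (1 ops)
  Iteration 3: SUB (1 ops)
Total: 3 iterations * 1 ops/iter = 3 operations

3


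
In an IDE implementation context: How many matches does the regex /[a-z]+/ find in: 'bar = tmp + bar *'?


Pattern: /[a-z]+/ (identifiers)
Input: 'bar = tmp + bar *'
Scanning for matches:
  Match 1: 'bar'
  Match 2: 'tmp'
  Match 3: 'bar'
Total matches: 3

3


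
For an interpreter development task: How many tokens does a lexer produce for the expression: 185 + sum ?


Scanning '185 + sum'
Token 1: '185' -> integer_literal
Token 2: '+' -> operator
Token 3: 'sum' -> identifier
Total tokens: 3

3


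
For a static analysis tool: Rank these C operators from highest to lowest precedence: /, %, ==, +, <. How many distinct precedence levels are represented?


Looking up precedence for each operator:
  / -> precedence 6
  % -> precedence 6
  == -> precedence 3
  + -> precedence 5
  < -> precedence 4
Sorted highest to lowest: /, %, +, <, ==
Distinct precedence values: [6, 5, 4, 3]
Number of distinct levels: 4

4


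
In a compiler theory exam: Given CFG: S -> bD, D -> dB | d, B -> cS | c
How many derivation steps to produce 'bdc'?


Grammar: S -> bD, D -> dB | d, B -> cS | c
Deriving 'bdc':
Step 1: S -> bD => bD
Step 2: D -> dB => bdB
Step 3: B -> c => bdc
Total derivation steps: 3

3


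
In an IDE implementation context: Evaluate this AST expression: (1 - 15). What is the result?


Expression: (1 - 15)
Evaluating step by step:
  1 - 15 = -14
Result: -14

-14


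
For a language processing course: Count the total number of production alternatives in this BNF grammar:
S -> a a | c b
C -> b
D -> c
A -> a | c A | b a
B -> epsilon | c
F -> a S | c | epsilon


Counting alternatives per rule:
  S: 2 alternative(s)
  C: 1 alternative(s)
  D: 1 alternative(s)
  A: 3 alternative(s)
  B: 2 alternative(s)
  F: 3 alternative(s)
Sum: 2 + 1 + 1 + 3 + 2 + 3 = 12

12


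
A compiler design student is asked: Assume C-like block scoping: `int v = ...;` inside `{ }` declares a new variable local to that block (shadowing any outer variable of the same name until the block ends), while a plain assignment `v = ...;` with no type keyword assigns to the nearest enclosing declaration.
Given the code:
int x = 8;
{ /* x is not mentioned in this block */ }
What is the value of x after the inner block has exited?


Analyzing scoping rules:
Outer scope: declares x = 8
Inner block: x is neither redeclared nor assigned -> unchanged
After the block -> 8
Result: 8

8


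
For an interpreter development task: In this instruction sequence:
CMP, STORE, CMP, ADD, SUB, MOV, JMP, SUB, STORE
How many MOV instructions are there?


Scanning instruction sequence for MOV:
  Position 1: CMP
  Position 2: STORE
  Position 3: CMP
  Position 4: ADD
  Position 5: SUB
  Position 6: MOV <- MATCH
  Position 7: JMP
  Position 8: SUB
  Position 9: STORE
Matches at positions: [6]
Total MOV count: 1

1


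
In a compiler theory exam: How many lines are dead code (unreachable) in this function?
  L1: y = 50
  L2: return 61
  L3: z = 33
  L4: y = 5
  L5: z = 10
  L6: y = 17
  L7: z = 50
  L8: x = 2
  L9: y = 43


Analyzing control flow:
  L1: reachable (before return)
  L2: reachable (return statement)
  L3: DEAD (after return at L2)
  L4: DEAD (after return at L2)
  L5: DEAD (after return at L2)
  L6: DEAD (after return at L2)
  L7: DEAD (after return at L2)
  L8: DEAD (after return at L2)
  L9: DEAD (after return at L2)
Return at L2, total lines = 9
Dead lines: L3 through L9
Count: 7

7


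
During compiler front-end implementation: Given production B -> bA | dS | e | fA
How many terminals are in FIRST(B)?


Production: B -> bA | dS | e | fA
Examining each alternative for leading terminals:
  B -> bA : first terminal = 'b'
  B -> dS : first terminal = 'd'
  B -> e : first terminal = 'e'
  B -> fA : first terminal = 'f'
FIRST(B) = {b, d, e, f}
Count: 4

4


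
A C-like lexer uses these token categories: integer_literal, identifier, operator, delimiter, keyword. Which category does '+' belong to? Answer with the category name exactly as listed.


Token: '+'
Checking categories:
  identifier: no
  integer_literal: no
  operator: YES
  keyword: no
  delimiter: no
Category: operator

operator


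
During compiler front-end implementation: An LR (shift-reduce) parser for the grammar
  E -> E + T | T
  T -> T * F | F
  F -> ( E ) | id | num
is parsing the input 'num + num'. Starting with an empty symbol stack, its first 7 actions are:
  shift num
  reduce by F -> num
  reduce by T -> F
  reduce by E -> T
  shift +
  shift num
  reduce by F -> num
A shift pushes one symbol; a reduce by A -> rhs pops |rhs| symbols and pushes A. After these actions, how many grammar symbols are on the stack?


Tracking the symbol stack through each action:
  Action 1: shift 'num' : push -> stack = [num] (size 1)
  Action 2: reduce by F -> num : pop 1, push F -> stack = [F] (size 1)
  Action 3: reduce by T -> F : pop 1, push T -> stack = [T] (size 1)
  Action 4: reduce by E -> T : pop 1, push E -> stack = [E] (size 1)
  Action 5: shift '+' : push -> stack = [E, +] (size 2)
  Action 6: shift 'num' : push -> stack = [E, +, num] (size 3)
  Action 7: reduce by F -> num : pop 1, push F -> stack = [E, +, F] (size 3)
Final stack size: 3

3


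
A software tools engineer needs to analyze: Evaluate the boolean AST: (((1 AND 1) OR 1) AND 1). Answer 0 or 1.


Step 1: Evaluate inner node
  1 AND 1 = 1
Step 2: Evaluate next node
  1 OR 1 = 1
Step 3: Evaluate root node
  1 AND 1 = 1

1


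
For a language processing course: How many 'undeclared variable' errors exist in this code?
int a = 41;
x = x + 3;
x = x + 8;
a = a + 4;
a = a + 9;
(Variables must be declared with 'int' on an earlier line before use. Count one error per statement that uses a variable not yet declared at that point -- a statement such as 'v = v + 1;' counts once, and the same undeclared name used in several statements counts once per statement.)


Scanning code line by line:
  Line 1: declare 'a' -> declared = ['a']
  Line 2: use 'x' -> ERROR (undeclared)
  Line 3: use 'x' -> ERROR (undeclared)
  Line 4: use 'a' -> OK (declared)
  Line 5: use 'a' -> OK (declared)
Total undeclared variable errors: 2

2


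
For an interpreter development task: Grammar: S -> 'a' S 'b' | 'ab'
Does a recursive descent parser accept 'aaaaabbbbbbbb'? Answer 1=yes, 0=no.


Grammar accepts strings of the form a^n b^n (n >= 1)
Word: 'aaaaabbbbbbbb'
Counting: 5 a's and 8 b's
Check: 5 == 8? No
Mismatch: a-count != b-count
Rejected

0


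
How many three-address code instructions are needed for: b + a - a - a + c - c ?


Expression: b + a - a - a + c - c
Generating three-address code (respecting * over +/- precedence):
  Instruction 1: t1 = b + a
  Instruction 2: t2 = t1 - a
  Instruction 3: t3 = t2 - a
  Instruction 4: t4 = t3 + c
  Instruction 5: t5 = t4 - c
Total instructions: 5

5


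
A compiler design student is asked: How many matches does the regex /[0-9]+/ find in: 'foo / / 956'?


Pattern: /[0-9]+/ (int literals)
Input: 'foo / / 956'
Scanning for matches:
  Match 1: '956'
Total matches: 1

1


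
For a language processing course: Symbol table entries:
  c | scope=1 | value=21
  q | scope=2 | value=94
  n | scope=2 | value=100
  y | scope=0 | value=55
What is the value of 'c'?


Searching symbol table for 'c':
  c | scope=1 | value=21 <- MATCH
  q | scope=2 | value=94
  n | scope=2 | value=100
  y | scope=0 | value=55
Found 'c' at scope 1 with value 21

21


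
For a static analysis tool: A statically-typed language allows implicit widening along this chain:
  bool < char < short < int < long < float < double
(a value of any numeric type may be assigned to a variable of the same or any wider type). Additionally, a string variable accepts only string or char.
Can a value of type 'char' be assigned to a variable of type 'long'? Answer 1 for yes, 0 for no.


Target variable type: long
Source value type: char
Numeric ranks: char=1, long=4
Widening allowed iff rank(source) <= rank(target): 1 <= 4? Yes
Result: 1

1


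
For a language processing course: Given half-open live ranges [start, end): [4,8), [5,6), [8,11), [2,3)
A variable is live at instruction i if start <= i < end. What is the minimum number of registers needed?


Live ranges:
  Var0: [4, 8)
  Var1: [5, 6)
  Var2: [8, 11)
  Var3: [2, 3)
Sweep-line events (position, delta, active):
  pos=2 start -> active=1
  pos=3 end -> active=0
  pos=4 start -> active=1
  pos=5 start -> active=2
  pos=6 end -> active=1
  pos=8 end -> active=0
  pos=8 start -> active=1
  pos=11 end -> active=0
Maximum simultaneous active: 2
Minimum registers needed: 2

2


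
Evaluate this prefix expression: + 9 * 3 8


Parsing prefix expression: + 9 * 3 8
Step 1: Innermost operation '* 3 8'
  3 * 8 = 24
Step 2: Outer operation '+ 9 [24]'
  9 + 24 = 33

33


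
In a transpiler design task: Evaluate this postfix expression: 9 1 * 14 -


Processing tokens left to right:
Push 9, Push 1
Pop 9 and 1, compute 9 * 1 = 9, push 9
Push 14
Pop 9 and 14, compute 9 - 14 = -5, push -5
Stack result: -5

-5


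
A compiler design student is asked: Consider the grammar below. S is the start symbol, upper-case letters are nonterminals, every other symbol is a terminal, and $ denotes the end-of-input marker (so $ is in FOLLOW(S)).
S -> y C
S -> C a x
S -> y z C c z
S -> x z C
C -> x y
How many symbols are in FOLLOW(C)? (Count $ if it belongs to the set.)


S is the start symbol and does not occur in any rule body, so FOLLOW(S) = {$}.
Examining every occurrence of C in a rule body:
  S -> y C : C is at the right end -> add FOLLOW(S) = {$}
  S -> C a x : C is followed by terminal 'a' -> add 'a'
  S -> y z C c z : C is followed by terminal 'c' -> add 'c'
  S -> x z C : C is at the right end -> add FOLLOW(S) = {$} (already in the set)
  C -> x y : C does not occur in the body -> contributes nothing
FOLLOW(C) = {a, c, $}
Count: 3

3


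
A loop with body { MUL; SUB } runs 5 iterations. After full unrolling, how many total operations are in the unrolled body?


Loop body operations: MUL, SUB (2 ops per iteration)
Unrolling 5 iterations:
  Iteration 1: MUL, SUB (2 ops)
  Iteration 2: MUL, SUB (2 ops)
  Iteration 3: MUL, SUB (2 ops)
  Iteration 4: MUL, SUB (2 ops)
  Iteration 5: MUL, SUB (2 ops)
Total: 5 iterations * 2 ops/iter = 10 operations

10


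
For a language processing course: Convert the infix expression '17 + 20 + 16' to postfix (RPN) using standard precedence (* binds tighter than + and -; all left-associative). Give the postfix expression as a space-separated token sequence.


Applying the shunting-yard algorithm:
  Operand 17 -> output
  Push '+' onto operator stack -> op-stack: [+]
  Operand 20 -> output
  See '+' (prec 1); top '+' (prec 1) >= it -> pop '+' to output
  Push '+' onto operator stack -> op-stack: [+]
  Operand 16 -> output
  End of input: pop '+' to output
Postfix result: 17 20 + 16 +

17 20 + 16 +


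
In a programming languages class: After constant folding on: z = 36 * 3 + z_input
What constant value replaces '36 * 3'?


Identifying constant sub-expression:
  Original: z = 36 * 3 + z_input
  36 and 3 are both compile-time constants
  Evaluating: 36 * 3 = 108
  After folding: z = 108 + z_input

108


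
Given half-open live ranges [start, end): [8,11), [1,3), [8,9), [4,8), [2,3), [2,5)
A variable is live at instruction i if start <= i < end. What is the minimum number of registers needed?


Live ranges:
  Var0: [8, 11)
  Var1: [1, 3)
  Var2: [8, 9)
  Var3: [4, 8)
  Var4: [2, 3)
  Var5: [2, 5)
Sweep-line events (position, delta, active):
  pos=1 start -> active=1
  pos=2 start -> active=2
  pos=2 start -> active=3
  pos=3 end -> active=2
  pos=3 end -> active=1
  pos=4 start -> active=2
  pos=5 end -> active=1
  pos=8 end -> active=0
  pos=8 start -> active=1
  pos=8 start -> active=2
  pos=9 end -> active=1
  pos=11 end -> active=0
Maximum simultaneous active: 3
Minimum registers needed: 3

3


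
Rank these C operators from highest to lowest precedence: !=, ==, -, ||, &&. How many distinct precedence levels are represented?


Looking up precedence for each operator:
  != -> precedence 3
  == -> precedence 3
  - -> precedence 5
  || -> precedence 1
  && -> precedence 2
Sorted highest to lowest: -, !=, ==, &&, ||
Distinct precedence values: [5, 3, 2, 1]
Number of distinct levels: 4

4


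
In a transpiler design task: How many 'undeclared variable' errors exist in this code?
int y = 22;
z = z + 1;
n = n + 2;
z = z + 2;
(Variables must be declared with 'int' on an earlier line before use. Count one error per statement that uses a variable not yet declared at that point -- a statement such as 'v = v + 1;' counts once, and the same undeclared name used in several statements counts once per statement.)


Scanning code line by line:
  Line 1: declare 'y' -> declared = ['y']
  Line 2: use 'z' -> ERROR (undeclared)
  Line 3: use 'n' -> ERROR (undeclared)
  Line 4: use 'z' -> ERROR (undeclared)
Total undeclared variable errors: 3

3


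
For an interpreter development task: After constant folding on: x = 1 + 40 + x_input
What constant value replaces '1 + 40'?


Identifying constant sub-expression:
  Original: x = 1 + 40 + x_input
  1 and 40 are both compile-time constants
  Evaluating: 1 + 40 = 41
  After folding: x = 41 + x_input

41


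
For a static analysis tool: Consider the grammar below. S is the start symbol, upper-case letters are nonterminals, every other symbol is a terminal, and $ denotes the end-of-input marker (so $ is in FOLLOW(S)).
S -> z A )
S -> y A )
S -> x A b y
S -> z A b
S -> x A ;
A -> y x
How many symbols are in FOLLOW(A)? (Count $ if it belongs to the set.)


S is the start symbol and does not occur in any rule body, so FOLLOW(S) = {$}.
Examining every occurrence of A in a rule body:
  S -> z A ) : A is followed by terminal ')' -> add ')'
  S -> y A ) : A is followed by terminal ')' -> add ')' (already in the set)
  S -> x A b y : A is followed by terminal 'b' -> add 'b'
  S -> z A b : A is followed by terminal 'b' -> add 'b' (already in the set)
  S -> x A ; : A is followed by terminal ';' -> add ';'
  A -> y x : A does not occur in the body -> contributes nothing
FOLLOW(A) = {), ;, b}
Count: 3

3


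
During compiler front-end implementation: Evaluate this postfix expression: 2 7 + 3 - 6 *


Processing tokens left to right:
Push 2, Push 7
Pop 2 and 7, compute 2 + 7 = 9, push 9
Push 3
Pop 9 and 3, compute 9 - 3 = 6, push 6
Push 6
Pop 6 and 6, compute 6 * 6 = 36, push 36
Stack result: 36

36


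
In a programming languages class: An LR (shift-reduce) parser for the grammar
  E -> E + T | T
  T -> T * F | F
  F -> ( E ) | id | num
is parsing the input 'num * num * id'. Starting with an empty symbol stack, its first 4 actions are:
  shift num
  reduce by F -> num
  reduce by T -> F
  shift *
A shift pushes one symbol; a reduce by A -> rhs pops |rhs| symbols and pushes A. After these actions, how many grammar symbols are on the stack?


Tracking the symbol stack through each action:
  Action 1: shift 'num' : push -> stack = [num] (size 1)
  Action 2: reduce by F -> num : pop 1, push F -> stack = [F] (size 1)
  Action 3: reduce by T -> F : pop 1, push T -> stack = [T] (size 1)
  Action 4: shift '*' : push -> stack = [T, *] (size 2)
Final stack size: 2

2


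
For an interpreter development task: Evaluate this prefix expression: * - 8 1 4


Parsing prefix expression: * - 8 1 4
Step 1: Innermost operation '- 8 1'
  8 - 1 = 7
Step 2: Outer operation '* [7] 4'
  7 * 4 = 28

28


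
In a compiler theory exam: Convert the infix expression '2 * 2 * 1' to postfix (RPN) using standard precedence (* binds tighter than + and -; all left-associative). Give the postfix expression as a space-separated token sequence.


Applying the shunting-yard algorithm:
  Operand 2 -> output
  Push '*' onto operator stack -> op-stack: [*]
  Operand 2 -> output
  See '*' (prec 2); top '*' (prec 2) >= it -> pop '*' to output
  Push '*' onto operator stack -> op-stack: [*]
  Operand 1 -> output
  End of input: pop '*' to output
Postfix result: 2 2 * 1 *

2 2 * 1 *


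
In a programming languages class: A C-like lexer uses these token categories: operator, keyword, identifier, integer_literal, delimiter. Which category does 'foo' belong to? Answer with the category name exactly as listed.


Token: 'foo'
Checking categories:
  identifier: YES
  integer_literal: no
  operator: no
  keyword: no
  delimiter: no
Category: identifier

identifier


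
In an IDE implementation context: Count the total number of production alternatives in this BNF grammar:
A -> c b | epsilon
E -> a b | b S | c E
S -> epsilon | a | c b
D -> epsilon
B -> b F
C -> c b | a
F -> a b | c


Counting alternatives per rule:
  A: 2 alternative(s)
  E: 3 alternative(s)
  S: 3 alternative(s)
  D: 1 alternative(s)
  B: 1 alternative(s)
  C: 2 alternative(s)
  F: 2 alternative(s)
Sum: 2 + 3 + 3 + 1 + 1 + 2 + 2 = 14

14


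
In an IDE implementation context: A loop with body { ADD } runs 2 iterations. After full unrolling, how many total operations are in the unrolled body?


Loop body operations: ADD (1 op per iteration)
Unrolling 2 iterations:
  Iteration 1: ADD (1 ops)
  Iteration 2: ADD (1 ops)
Total: 2 iterations * 1 ops/iter = 2 operations

2


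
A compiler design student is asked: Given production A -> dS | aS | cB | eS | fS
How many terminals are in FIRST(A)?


Production: A -> dS | aS | cB | eS | fS
Examining each alternative for leading terminals:
  A -> dS : first terminal = 'd'
  A -> aS : first terminal = 'a'
  A -> cB : first terminal = 'c'
  A -> eS : first terminal = 'e'
  A -> fS : first terminal = 'f'
FIRST(A) = {a, c, d, e, f}
Count: 5

5


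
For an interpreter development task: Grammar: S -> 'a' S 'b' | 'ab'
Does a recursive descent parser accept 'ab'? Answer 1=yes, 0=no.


Grammar accepts strings of the form a^n b^n (n >= 1)
Word: 'ab'
Counting: 1 a's and 1 b's
Check: 1 == 1? Yes
Derivation (S -> aSb applied 0 time(s), then S -> ab): S => ab
Accepted

1


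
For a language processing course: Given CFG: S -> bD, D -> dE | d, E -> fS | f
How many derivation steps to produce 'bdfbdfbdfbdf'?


Grammar: S -> bD, D -> dE | d, E -> fS | f
Deriving 'bdfbdfbdfbdf':
Step 1: S -> bD => bD
Step 2: D -> dE => bdE
Step 3: E -> fS => bdfS
Step 4: S -> bD => bdfbD
Step 5: D -> dE => bdfbdE
Step 6: E -> fS => bdfbdfS
Step 7: S -> bD => bdfbdfbD
Step 8: D -> dE => bdfbdfbdE
Step 9: E -> fS => bdfbdfbdfS
Step 10: S -> bD => bdfbdfbdfbD
Step 11: D -> dE => bdfbdfbdfbdE
Step 12: E -> f => bdfbdfbdfbdf
Total derivation steps: 12

12


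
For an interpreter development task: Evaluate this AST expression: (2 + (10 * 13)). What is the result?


Expression: (2 + (10 * 13))
Evaluating step by step:
  10 * 13 = 130
  2 + 130 = 132
Result: 132

132


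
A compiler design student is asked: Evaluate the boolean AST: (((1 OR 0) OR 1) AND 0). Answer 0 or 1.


Step 1: Evaluate inner node
  1 OR 0 = 1
Step 2: Evaluate next node
  1 OR 1 = 1
Step 3: Evaluate root node
  1 AND 0 = 0

0


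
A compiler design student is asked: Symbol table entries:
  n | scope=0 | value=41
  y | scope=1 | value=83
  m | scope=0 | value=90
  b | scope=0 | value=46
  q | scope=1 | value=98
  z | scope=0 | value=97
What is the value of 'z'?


Searching symbol table for 'z':
  n | scope=0 | value=41
  y | scope=1 | value=83
  m | scope=0 | value=90
  b | scope=0 | value=46
  q | scope=1 | value=98
  z | scope=0 | value=97 <- MATCH
Found 'z' at scope 0 with value 97

97


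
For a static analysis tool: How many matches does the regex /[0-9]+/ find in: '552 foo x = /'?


Pattern: /[0-9]+/ (int literals)
Input: '552 foo x = /'
Scanning for matches:
  Match 1: '552'
Total matches: 1

1


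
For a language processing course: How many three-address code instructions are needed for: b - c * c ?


Expression: b - c * c
Generating three-address code (respecting * over +/- precedence):
  Instruction 1: t1 = c * c
  Instruction 2: t2 = b - t1
Total instructions: 2

2
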